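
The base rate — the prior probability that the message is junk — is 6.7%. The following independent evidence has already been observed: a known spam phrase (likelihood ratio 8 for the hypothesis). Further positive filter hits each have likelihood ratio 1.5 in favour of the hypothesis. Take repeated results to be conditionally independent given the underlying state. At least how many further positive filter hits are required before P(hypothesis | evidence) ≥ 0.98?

11

Prior odds = 0.067/0.933 = 67/933.
Bayes factor of the evidence already in hand = 8.
Odds after that evidence = (67/933) × 8 = 536/933.
Target odds = 0.98/0.02 = 49.
Need 1.5ⁿ ≥ 49 ÷ (536/933) = 45717/536.
1.5¹⁰ = 59049/1024 falls short of 45717/536 but 1.5¹¹ = 177147/2048 reaches it, so n = 11.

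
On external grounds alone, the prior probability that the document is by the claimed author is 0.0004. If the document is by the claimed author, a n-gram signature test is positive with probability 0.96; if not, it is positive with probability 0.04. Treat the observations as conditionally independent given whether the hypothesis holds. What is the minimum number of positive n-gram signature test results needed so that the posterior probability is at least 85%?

4

Prior odds = 0.0004/0.9996 = 1/2499.
Likelihood ratio of a positive = 0.96/0.04 = 24.
Target posterior odds = 0.85/0.15 = 17/3.
Require 24ⁿ ≥ 17/3 ÷ (1/2499) = 14161.
24³ = 13824 falls short of 14161 but 24⁴ = 331776 reaches it, so n = 4.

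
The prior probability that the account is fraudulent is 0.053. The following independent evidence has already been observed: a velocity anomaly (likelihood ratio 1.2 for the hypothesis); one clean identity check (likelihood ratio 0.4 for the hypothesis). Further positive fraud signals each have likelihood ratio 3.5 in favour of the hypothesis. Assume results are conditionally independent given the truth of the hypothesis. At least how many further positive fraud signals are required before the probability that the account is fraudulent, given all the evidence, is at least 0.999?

9

Prior odds = 0.053/0.947 = 53/947.
Combined Bayes factor of the evidence already in hand = 1.2 × 0.4 = 0.48.
Odds after that evidence = (53/947) × 0.48 = 636/23675.
Target odds = 0.999/0.001 = 999.
Need 3.5ⁿ ≥ 999 ÷ (636/23675) = 7883775/212.
3.5⁸ = 5764801/256 falls short of 7883775/212 but 3.5⁹ = 40353607/512 reaches it, so n = 9.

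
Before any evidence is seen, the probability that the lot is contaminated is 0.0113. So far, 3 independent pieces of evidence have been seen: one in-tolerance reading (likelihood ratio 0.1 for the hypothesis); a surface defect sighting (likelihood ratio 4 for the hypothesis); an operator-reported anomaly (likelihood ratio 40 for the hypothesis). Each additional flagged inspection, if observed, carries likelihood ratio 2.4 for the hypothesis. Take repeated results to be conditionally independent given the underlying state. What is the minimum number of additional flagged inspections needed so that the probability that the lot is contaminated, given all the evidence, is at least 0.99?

8

Prior odds = 0.0113/0.9887 = 113/9887.
Combined Bayes factor of the evidence already in hand = 0.1 × 4 × 40 = 16.
Odds after that evidence = (113/9887) × 16 = 1808/9887.
Target odds = 0.99/0.01 = 99.
Need 2.4ⁿ ≥ 99 ÷ (1808/9887) = 978813/1808.
2.4⁷ = 35831808/78125 falls short of 978813/1808 but 2.4⁸ = 429981696/390625 reaches it, so n = 8.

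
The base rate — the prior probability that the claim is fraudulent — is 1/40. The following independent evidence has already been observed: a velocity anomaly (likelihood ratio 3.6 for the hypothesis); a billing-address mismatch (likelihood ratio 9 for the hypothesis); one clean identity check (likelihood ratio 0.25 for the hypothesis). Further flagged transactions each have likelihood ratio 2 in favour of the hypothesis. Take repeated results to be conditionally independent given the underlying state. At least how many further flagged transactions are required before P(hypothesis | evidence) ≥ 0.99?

9

Prior odds = 0.025/0.975 = 1/39.
Combined Bayes factor of the evidence already in hand = 3.6 × 9 × 0.25 = 8.1.
Odds after that evidence = (1/39) × 8.1 = 27/130.
Target odds = 0.99/0.01 = 99.
Need 2ⁿ ≥ 99 ÷ (27/130) = 1430/3.
2⁸ = 256 falls short of 1430/3 but 2⁹ = 512 reaches it, so n = 9.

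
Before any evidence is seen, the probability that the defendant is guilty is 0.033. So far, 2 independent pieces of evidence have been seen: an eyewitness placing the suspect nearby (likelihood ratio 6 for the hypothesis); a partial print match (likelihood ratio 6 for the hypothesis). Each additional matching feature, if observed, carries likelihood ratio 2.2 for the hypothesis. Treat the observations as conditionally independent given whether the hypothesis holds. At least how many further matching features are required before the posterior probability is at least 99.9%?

Prior odds = 0.033/0.967 = 33/967.
Combined Bayes factor of the evidence already in hand = 6 × 6 = 36.
Odds after that evidence = (33/967) × 36 = 1188/967.
Target odds = 0.999/0.001 = 999.
Need 2.2ⁿ ≥ 999 ÷ (1188/967) = 35779/44.
2.2⁸ = 214358881/390625 falls short of 35779/44 but 2.2⁹ ≈1207.27 reaches it, so n = 9.

9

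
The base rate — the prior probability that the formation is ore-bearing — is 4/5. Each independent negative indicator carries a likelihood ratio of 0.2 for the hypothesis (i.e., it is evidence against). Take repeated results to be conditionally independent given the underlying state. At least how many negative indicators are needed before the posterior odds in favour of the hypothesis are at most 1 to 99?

4

Prior odds = 0.8/0.2 = 4.
Likelihood ratio per negative indicator = 0.2.
Target odds = 1/99.
Require 0.2ⁿ ≤ 1/99 ÷ 4 = 1/396.
0.2³ = 0.008 is still above 1/396 but 0.2⁴ = 0.0016 is at or below it, so n = 4.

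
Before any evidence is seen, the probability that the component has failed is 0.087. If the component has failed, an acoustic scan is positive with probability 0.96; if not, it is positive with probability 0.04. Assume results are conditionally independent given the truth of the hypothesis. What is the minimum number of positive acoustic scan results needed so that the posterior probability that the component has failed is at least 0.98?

2

Prior odds = 0.087/0.913 = 87/913.
Likelihood ratio of a positive = 0.96/0.04 = 24.
Target odds: 0.98 ÷ 0.02 = 49.
Need (87/913) × 24ⁿ ≥ 49, i.e. 24ⁿ ≥ 44737/87.
24¹ = 24 falls short of 44737/87 but 24² = 576 reaches it, so n = 2.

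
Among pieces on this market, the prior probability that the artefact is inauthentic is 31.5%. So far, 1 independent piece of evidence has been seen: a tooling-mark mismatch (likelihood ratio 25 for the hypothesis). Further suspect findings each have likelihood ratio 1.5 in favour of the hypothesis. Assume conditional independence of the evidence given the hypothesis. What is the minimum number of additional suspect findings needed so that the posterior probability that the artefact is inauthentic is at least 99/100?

6

Prior odds = 0.315/0.685 = 63/137.
Bayes factor of the evidence already in hand = 25.
Odds after that evidence = (63/137) × 25 = 1575/137.
Target odds = 0.99/0.01 = 99.
Need 1.5ⁿ ≥ 99 ÷ (1575/137) = 1507/175.
1.5⁵ = 7.59375 falls short of 1507/175 but 1.5⁶ = 11.390625 reaches it, so n = 6.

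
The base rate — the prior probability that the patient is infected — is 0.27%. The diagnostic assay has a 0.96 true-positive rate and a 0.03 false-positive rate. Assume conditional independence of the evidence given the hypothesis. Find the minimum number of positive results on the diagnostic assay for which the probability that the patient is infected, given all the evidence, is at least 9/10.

Prior odds = 0.0027/0.9973 = 27/9973.
Likelihood ratio of a positive result = 0.96/0.03 = 32.
Target posterior odds = 0.9/0.1 = 9.
Require 32ⁿ ≥ 9 ÷ (27/9973) = 9973/3.
32² = 1024 falls short of 9973/3 but 32³ = 32768 reaches it, so n = 3.

3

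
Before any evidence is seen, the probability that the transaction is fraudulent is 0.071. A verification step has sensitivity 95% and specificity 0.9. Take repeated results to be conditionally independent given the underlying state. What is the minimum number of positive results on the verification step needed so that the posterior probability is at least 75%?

Prior odds = 0.071/0.929 = 71/929.
False-positive rate = 1 − 0.9 = 0.1; likelihood ratio of a positive = 0.95/0.1 = 9.5.
Target posterior odds = 0.75/0.25 = 3.
Need (71/929) × 9.5ⁿ ≥ 3, i.e. 9.5ⁿ ≥ 2787/71.
9.5¹ = 9.5 falls short of 2787/71 but 9.5² = 90.25 reaches it, so n = 2.

2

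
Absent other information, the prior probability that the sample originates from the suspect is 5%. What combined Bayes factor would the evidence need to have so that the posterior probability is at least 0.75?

57

Prior odds = 0.05/0.95 = 1/19.
Target odds = 0.75/0.25 = 3.
Required Bayes factor = 3 ÷ (1/19) = 57.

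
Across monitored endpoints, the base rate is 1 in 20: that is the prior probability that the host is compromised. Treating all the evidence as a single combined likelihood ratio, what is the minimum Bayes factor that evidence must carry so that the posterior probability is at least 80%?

Prior odds = 0.05/0.95 = 1/19.
Target odds = 0.8/0.2 = 4.
Required Bayes factor = 4 ÷ (1/19) = 76.

76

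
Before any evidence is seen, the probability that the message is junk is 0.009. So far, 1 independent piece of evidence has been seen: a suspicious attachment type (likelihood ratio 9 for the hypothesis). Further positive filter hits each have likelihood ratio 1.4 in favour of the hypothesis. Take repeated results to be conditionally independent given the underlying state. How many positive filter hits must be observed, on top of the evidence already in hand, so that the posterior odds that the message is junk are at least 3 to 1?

11

Prior odds = 0.009/0.991 = 9/991.
Bayes factor of the evidence already in hand = 9.
Odds after that evidence = (9/991) × 9 = 81/991.
Target odds = 3.
Need 1.4ⁿ ≥ 3 ÷ (81/991) = 991/27.
1.4¹⁰ = 282475249/9765625 falls short of 991/27 but 1.4¹¹ ≈40.4957 reaches it, so n = 11.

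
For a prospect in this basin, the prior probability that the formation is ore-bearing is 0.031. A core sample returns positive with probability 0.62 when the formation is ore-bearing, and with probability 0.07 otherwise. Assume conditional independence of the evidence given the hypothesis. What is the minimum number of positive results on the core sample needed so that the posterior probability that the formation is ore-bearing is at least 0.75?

Prior odds = 0.031/0.969 = 31/969.
Likelihood ratio of a positive result = 0.62/0.07 = 62/7.
Target posterior odds = 0.75/0.25 = 3.
Require (62/7)ⁿ ≥ 3 ÷ (31/969) = 2907/31.
(62/7)² = 3844/49 falls short of 2907/31 but (62/7)³ = 238328/343 reaches it, so n = 3.

3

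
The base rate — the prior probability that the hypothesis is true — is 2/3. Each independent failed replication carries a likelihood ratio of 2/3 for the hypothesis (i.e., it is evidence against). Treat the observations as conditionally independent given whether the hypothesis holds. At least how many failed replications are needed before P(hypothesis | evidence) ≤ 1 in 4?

Prior odds: (2/3) ÷ (1/3) = 2.
Likelihood ratio per failed replication = 2/3.
Target odds: 0.25 ÷ 0.75 = 1/3.
Require (2/3)ⁿ ≤ 1/3 ÷ 2 = 1/6.
(2/3)⁴ = 16/81 is still above 1/6 but (2/3)⁵ = 32/243 is at or below it, so n = 5.

5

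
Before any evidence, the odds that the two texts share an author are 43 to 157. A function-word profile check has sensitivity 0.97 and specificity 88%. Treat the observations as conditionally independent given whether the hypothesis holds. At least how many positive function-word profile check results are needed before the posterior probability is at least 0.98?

Prior odds = 43/157.
False-positive rate = 1 − 0.88 = 0.12; likelihood ratio of a positive = 0.97/0.12 = 97/12.
Target odds: 0.98 ÷ 0.02 = 49.
Need (43/157) × (97/12)ⁿ ≥ 49, i.e. (97/12)ⁿ ≥ 7693/43.
(97/12)² = 9409/144 falls short of 7693/43 but (97/12)³ = 912673/1728 reaches it, so n = 3.

3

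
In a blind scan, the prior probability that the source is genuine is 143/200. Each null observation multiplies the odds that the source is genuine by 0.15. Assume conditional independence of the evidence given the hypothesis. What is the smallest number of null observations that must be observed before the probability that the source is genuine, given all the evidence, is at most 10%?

Prior odds = 0.715/0.285 = 143/57.
Likelihood ratio per null observation = 0.15.
Target posterior odds = 0.1/0.9 = 1/9.
Need (143/57) × 0.15ⁿ ≤ 1/9, i.e. 0.15ⁿ ≤ 19/429.
0.15¹ = 0.15 is still above 19/429 but 0.15² = 0.0225 is at or below it, so n = 2.

2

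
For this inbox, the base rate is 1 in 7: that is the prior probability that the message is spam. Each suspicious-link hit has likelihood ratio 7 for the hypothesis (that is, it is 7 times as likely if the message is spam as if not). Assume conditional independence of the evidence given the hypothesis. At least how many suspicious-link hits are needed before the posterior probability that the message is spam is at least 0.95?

Prior odds = (1/7)/(6/7) = 1/6.
Likelihood ratio per suspicious-link hit = 7.
Target posterior odds = 0.95/0.05 = 19.
Require 7ⁿ ≥ 19 ÷ (1/6) = 114.
7² = 49 falls short of 114 but 7³ = 343 reaches it, so n = 3.

3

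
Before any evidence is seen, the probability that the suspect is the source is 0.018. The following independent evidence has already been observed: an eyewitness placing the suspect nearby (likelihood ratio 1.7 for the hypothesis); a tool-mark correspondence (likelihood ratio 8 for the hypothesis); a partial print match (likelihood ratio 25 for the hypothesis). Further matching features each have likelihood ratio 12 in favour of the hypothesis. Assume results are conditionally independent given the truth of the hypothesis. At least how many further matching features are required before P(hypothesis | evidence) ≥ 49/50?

1

Prior odds = 0.018/0.982 = 9/491.
Combined Bayes factor of the evidence already in hand = 1.7 × 8 × 25 = 340.
Odds after that evidence = (9/491) × 340 = 3060/491.
Target odds = 0.98/0.02 = 49.
Need 12ⁿ ≥ 49 ÷ (3060/491) = 24059/3060.
12¹ = 12, which meets the required 24059/3060; so n = 1.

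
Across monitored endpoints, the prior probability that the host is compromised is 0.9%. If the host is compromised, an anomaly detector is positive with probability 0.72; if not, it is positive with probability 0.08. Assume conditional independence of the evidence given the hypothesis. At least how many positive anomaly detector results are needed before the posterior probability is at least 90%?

4

Prior odds: 0.009 ÷ 0.991 = 9/991.
Likelihood ratio of a positive = 0.72/0.08 = 9.
Target odds: 0.9 ÷ 0.1 = 9.
Need (9/991) × 9ⁿ ≥ 9, i.e. 9ⁿ ≥ 991.
9³ = 729 falls short of 991 but 9⁴ = 6561 reaches it, so n = 4.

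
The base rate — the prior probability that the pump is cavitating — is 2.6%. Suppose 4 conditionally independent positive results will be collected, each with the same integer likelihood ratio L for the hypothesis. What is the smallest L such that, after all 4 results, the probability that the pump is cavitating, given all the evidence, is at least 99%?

Prior odds = 0.026/0.974 = 13/487.
Target odds = 0.99/0.01 = 99.
Need L⁴ ≥ 99 ÷ (13/487) = 48213/13.
7⁴ = 2401 < 48213/13 ≤ 4096 = 8⁴, so L = 8.

8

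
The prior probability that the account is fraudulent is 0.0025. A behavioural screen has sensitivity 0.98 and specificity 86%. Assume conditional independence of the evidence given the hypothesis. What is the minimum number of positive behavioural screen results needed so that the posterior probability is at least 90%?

5

Prior odds: 0.0025 ÷ 0.9975 = 1/399.
False-positive rate = 1 − 0.86 = 0.14; likelihood ratio of a positive = 0.98/0.14 = 7.
Target odds: 0.9 ÷ 0.1 = 9.
Require 7ⁿ ≥ 9 ÷ (1/399) = 3591.
7⁴ = 2401 falls short of 3591 but 7⁵ = 16807 reaches it, so n = 5.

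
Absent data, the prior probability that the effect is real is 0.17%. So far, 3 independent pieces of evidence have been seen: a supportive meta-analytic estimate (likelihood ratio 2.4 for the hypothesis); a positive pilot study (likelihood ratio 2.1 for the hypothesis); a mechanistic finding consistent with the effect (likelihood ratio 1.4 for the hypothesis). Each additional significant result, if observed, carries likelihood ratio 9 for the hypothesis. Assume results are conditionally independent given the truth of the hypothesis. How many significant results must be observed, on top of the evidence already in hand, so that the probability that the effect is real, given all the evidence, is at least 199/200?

5

Prior odds = 0.0017/0.9983 = 17/9983.
Combined Bayes factor of the evidence already in hand = 2.4 × 2.1 × 1.4 = 7.056.
Odds after that evidence = (17/9983) × 7.056 = 14994/1247875.
Target odds = 0.995/0.005 = 199.
Need 9ⁿ ≥ 199 ÷ (14994/1247875) = 248327125/14994.
9⁴ = 6561 falls short of 248327125/14994 but 9⁵ = 59049 reaches it, so n = 5.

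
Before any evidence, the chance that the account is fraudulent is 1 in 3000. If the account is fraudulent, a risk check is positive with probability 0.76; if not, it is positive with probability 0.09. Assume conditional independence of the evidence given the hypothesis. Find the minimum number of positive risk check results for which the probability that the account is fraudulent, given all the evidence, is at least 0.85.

Prior odds = (1/3000)/(2999/3000) = 1/2999.
Likelihood ratio of a positive = 0.76/0.09 = 76/9.
Target posterior odds = 0.85/0.15 = 17/3.
Need (1/2999) × (76/9)ⁿ ≥ 17/3, i.e. (76/9)ⁿ ≥ 50983/3.
(76/9)⁴ = 33362176/6561 falls short of 50983/3 but (76/9)⁵ ≈42939.3 reaches it, so n = 5.

5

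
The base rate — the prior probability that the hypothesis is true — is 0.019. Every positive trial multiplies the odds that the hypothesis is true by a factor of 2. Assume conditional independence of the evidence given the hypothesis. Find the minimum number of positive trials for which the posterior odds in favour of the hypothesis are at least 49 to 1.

12

Prior odds = 0.019/0.981 = 19/981.
Likelihood ratio per positive trial = 2.
Target odds = 49.
Require 2ⁿ ≥ 49 ÷ (19/981) = 48069/19.
2¹¹ = 2048 falls short of 48069/19 but 2¹² = 4096 reaches it, so n = 12.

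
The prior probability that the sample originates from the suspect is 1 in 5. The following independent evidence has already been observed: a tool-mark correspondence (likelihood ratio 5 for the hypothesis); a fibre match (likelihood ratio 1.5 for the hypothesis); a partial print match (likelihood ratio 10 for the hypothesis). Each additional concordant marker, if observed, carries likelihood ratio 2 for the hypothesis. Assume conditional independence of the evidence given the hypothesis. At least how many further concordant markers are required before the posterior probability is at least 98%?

Prior odds = 0.2/0.8 = 0.25.
Combined Bayes factor of the evidence already in hand = 5 × 1.5 × 10 = 75.
Odds after that evidence = 0.25 × 75 = 18.75.
Target odds = 0.98/0.02 = 49.
Need 2ⁿ ≥ 49 ÷ 18.75 = 196/75.
2¹ = 2 falls short of 196/75 but 2² = 4 reaches it, so n = 2.

2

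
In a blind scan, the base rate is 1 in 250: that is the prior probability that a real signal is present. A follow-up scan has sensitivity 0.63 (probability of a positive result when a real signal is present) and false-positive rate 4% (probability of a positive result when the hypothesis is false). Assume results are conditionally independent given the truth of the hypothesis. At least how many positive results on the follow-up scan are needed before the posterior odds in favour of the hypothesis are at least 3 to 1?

Prior odds: 0.004 ÷ 0.996 = 1/249.
Likelihood ratio of a positive result = 0.63/0.04 = 15.75.
Target odds = 3.
Require 15.75ⁿ ≥ 3 ÷ (1/249) = 747.
15.75² = 248.0625 falls short of 747 but 15.75³ = 3906.984375 reaches it, so n = 3.

3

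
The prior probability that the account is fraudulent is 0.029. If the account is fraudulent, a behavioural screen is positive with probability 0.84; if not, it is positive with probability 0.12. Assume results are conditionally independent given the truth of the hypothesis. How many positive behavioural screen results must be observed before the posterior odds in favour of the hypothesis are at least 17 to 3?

Prior odds: 0.029 ÷ 0.971 = 29/971.
Likelihood ratio of a positive = 0.84/0.12 = 7.
Target odds = 17/3.
Need (29/971) × 7ⁿ ≥ 17/3, i.e. 7ⁿ ≥ 16507/87.
7² = 49 falls short of 16507/87 but 7³ = 343 reaches it, so n = 3.

3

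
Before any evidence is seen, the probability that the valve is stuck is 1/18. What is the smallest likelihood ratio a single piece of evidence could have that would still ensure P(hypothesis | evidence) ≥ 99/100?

1683

Prior odds = (1/18)/(17/18) = 1/17.
Target odds = 0.99/0.01 = 99.
Required Bayes factor = 99 ÷ (1/17) = 1683.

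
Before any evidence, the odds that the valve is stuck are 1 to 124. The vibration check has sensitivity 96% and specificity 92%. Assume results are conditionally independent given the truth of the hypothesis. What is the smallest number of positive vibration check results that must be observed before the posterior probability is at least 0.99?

4

Prior odds = 1/124.
False-positive rate = 1 − 0.92 = 0.08; likelihood ratio of a positive = 0.96/0.08 = 12.
Target odds: 0.99 ÷ 0.01 = 99.
Require 12ⁿ ≥ 99 ÷ (1/124) = 12276.
12³ = 1728 falls short of 12276 but 12⁴ = 20736 reaches it, so n = 4.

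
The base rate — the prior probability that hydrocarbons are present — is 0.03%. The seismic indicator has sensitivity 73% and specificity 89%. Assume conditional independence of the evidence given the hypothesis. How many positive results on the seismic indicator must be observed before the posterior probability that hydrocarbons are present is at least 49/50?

7

Prior odds: 0.0003 ÷ 0.9997 = 3/9997.
False-positive rate = 1 − 0.89 = 0.11; likelihood ratio of a positive = 0.73/0.11 = 73/11.
Target posterior odds = 0.98/0.02 = 49.
Need (3/9997) × (73/11)ⁿ ≥ 49, i.e. (73/11)ⁿ ≥ 489853/3.
(73/11)⁶ ≈85424.2 falls short of 489853/3 but (73/11)⁷ ≈566906 reaches it, so n = 7.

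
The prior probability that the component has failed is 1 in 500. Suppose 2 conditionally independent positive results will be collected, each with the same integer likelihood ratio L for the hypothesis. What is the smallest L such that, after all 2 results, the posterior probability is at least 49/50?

157

Prior odds = 0.002/0.998 = 1/499.
Target odds = 0.98/0.02 = 49.
Need L² ≥ 49 ÷ (1/499) = 24451.
156² = 24336 < 24451 ≤ 24649 = 157², so L = 157.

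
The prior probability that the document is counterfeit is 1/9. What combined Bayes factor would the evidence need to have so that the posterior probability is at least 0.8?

32

Prior odds = (1/9)/(8/9) = 0.125.
Target odds = 0.8/0.2 = 4.
Required Bayes factor = 4 ÷ 0.125 = 32.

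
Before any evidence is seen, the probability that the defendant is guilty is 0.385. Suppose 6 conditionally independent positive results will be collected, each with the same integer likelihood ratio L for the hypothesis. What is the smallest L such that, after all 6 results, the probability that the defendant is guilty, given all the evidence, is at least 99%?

Prior odds = 0.385/0.615 = 77/123.
Target odds = 0.99/0.01 = 99.
Need L⁶ ≥ 99 ÷ (77/123) = 1107/7.
2⁶ = 64 < 1107/7 ≤ 729 = 3⁶, so L = 3.

3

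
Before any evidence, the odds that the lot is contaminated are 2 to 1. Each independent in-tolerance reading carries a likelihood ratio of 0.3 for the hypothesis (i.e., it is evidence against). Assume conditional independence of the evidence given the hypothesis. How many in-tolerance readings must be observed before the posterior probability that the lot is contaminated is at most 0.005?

Prior odds = 2.
Likelihood ratio per in-tolerance reading = 0.3.
Target posterior odds = 0.005/0.995 = 1/199.
Require 0.3ⁿ ≤ 1/199 ÷ 2 = 1/398.
0.3⁴ = 0.0081 is still above 1/398 but 0.3⁵ = 243/100000 is at or below it, so n = 5.

5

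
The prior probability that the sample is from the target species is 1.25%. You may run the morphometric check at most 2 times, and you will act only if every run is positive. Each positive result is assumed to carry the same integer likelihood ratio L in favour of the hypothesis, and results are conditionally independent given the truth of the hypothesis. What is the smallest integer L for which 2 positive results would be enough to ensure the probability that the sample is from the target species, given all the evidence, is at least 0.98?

Prior odds = 0.0125/0.9875 = 1/79.
Target odds = 0.98/0.02 = 49.
Need L² ≥ 49 ÷ (1/79) = 3871.
62² = 3844 < 3871 ≤ 3969 = 63², so L = 63.

63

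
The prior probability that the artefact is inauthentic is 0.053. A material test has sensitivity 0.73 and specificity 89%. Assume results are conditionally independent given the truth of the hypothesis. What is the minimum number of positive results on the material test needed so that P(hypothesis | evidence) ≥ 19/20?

4

Prior odds = 0.053/0.947 = 53/947.
False-positive rate = 1 − 0.89 = 0.11; likelihood ratio of a positive = 0.73/0.11 = 73/11.
Target odds: 0.95 ÷ 0.05 = 19.
Require (73/11)ⁿ ≥ 19 ÷ (53/947) = 17993/53.
(73/11)³ = 389017/1331 falls short of 17993/53 but (73/11)⁴ = 28398241/14641 reaches it, so n = 4.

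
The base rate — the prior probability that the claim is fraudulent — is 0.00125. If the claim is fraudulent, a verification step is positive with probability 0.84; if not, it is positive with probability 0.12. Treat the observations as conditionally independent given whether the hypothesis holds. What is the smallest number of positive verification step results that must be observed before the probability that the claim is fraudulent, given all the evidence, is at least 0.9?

5

Prior odds = 0.00125/0.99875 = 1/799.
Likelihood ratio of a positive = 0.84/0.12 = 7.
Target odds: 0.9 ÷ 0.1 = 9.
Need (1/799) × 7ⁿ ≥ 9, i.e. 7ⁿ ≥ 7191.
7⁴ = 2401 falls short of 7191 but 7⁵ = 16807 reaches it, so n = 5.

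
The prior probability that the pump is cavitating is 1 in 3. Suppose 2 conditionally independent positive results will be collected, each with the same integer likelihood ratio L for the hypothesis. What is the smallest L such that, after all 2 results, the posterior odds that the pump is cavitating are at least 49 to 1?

Prior odds = (1/3)/(2/3) = 0.5.
Target odds = 49.
Need L² ≥ 49 ÷ 0.5 = 98.
9² = 81 < 98 ≤ 100 = 10², so L = 10.

10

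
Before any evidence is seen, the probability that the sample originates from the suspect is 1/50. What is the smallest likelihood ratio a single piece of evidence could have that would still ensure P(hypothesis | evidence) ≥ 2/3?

Prior odds = 0.02/0.98 = 1/49.
Target odds = (2/3)/(1/3) = 2.
Required Bayes factor = 2 ÷ (1/49) = 98.

98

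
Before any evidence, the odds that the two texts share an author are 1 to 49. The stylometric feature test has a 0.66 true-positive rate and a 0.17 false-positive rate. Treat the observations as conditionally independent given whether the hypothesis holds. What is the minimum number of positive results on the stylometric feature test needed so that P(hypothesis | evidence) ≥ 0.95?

6

Prior odds = 1/49.
Likelihood ratio of a positive result = 0.66/0.17 = 66/17.
Target posterior odds = 0.95/0.05 = 19.
Need (1/49) × (66/17)ⁿ ≥ 19, i.e. (66/17)ⁿ ≥ 931.
(66/17)⁵ ≈882.013 falls short of 931 but (66/17)⁶ ≈3424.29 reaches it, so n = 6.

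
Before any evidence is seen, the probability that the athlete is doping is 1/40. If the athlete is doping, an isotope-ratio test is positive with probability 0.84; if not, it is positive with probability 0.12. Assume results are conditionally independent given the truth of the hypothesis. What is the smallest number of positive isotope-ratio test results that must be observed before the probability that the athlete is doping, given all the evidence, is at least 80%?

Prior odds = 0.025/0.975 = 1/39.
Likelihood ratio of a positive = 0.84/0.12 = 7.
Target posterior odds = 0.8/0.2 = 4.
Need (1/39) × 7ⁿ ≥ 4, i.e. 7ⁿ ≥ 156.
7² = 49 falls short of 156 but 7³ = 343 reaches it, so n = 3.

3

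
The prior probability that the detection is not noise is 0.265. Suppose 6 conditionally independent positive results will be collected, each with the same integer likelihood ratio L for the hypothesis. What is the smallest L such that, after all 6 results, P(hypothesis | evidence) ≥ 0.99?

3

Prior odds = 0.265/0.735 = 53/147.
Target odds = 0.99/0.01 = 99.
Need L⁶ ≥ 99 ÷ (53/147) = 14553/53.
2⁶ = 64 < 14553/53 ≤ 729 = 3⁶, so L = 3.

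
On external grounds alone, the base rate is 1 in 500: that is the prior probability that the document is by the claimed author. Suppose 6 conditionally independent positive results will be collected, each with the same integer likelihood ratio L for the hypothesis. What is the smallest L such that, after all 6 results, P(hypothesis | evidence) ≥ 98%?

Prior odds = 0.002/0.998 = 1/499.
Target odds = 0.98/0.02 = 49.
Need L⁶ ≥ 49 ÷ (1/499) = 24451.
5⁶ = 15625 < 24451 ≤ 46656 = 6⁶, so L = 6.

6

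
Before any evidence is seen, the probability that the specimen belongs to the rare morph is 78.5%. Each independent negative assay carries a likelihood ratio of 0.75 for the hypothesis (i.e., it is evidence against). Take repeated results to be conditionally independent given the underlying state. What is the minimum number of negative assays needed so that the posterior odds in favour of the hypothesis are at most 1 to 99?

21

Prior odds: 0.785 ÷ 0.215 = 157/43.
Likelihood ratio per negative assay = 0.75.
Target odds = 1/99.
Need (157/43) × 0.75ⁿ ≤ 1/99, i.e. 0.75ⁿ ≤ 43/15543.
0.75²⁰ ≈0.00317121 is still above 43/15543 but 0.75²¹ ≈0.00237841 is at or below it, so n = 21.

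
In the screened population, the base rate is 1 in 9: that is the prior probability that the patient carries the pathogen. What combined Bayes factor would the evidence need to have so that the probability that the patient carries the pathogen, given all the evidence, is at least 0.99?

Prior odds = (1/9)/(8/9) = 0.125.
Target odds = 0.99/0.01 = 99.
Required Bayes factor = 99 ÷ 0.125 = 792.

792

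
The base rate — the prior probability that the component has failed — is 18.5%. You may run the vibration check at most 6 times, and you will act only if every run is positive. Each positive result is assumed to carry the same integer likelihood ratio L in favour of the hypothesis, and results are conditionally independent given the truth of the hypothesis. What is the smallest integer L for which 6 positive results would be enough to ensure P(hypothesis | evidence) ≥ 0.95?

Prior odds = 0.185/0.815 = 37/163.
Target odds = 0.95/0.05 = 19.
Need L⁶ ≥ 19 ÷ (37/163) = 3097/37.
2⁶ = 64 < 3097/37 ≤ 729 = 3⁶, so L = 3.

3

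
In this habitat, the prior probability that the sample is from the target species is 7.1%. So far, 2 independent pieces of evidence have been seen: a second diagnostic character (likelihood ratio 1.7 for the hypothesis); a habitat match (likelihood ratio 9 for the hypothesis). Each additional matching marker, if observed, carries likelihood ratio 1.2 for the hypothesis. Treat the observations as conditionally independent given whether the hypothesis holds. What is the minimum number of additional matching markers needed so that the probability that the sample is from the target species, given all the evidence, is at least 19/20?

Prior odds = 0.071/0.929 = 71/929.
Combined Bayes factor of the evidence already in hand = 1.7 × 9 = 15.3.
Odds after that evidence = (71/929) × 15.3 = 10863/9290.
Target odds = 0.95/0.05 = 19.
Need 1.2ⁿ ≥ 19 ÷ (10863/9290) = 176510/10863.
1.2¹⁵ ≈15.407 falls short of 176510/10863 but 1.2¹⁶ ≈18.4884 reaches it, so n = 16.

16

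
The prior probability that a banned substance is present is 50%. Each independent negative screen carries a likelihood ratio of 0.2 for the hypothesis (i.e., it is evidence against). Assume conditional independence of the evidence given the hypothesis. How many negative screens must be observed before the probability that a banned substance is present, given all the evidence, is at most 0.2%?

Prior odds = 0.5/0.5 = 1.
Likelihood ratio per negative screen = 0.2.
Target posterior odds = 0.002/0.998 = 1/499.
Need 1 × 0.2ⁿ ≤ 1/499, i.e. 0.2ⁿ ≤ 1/499.
0.2³ = 0.008 is still above 1/499 but 0.2⁴ = 0.0016 is at or below it, so n = 4.

4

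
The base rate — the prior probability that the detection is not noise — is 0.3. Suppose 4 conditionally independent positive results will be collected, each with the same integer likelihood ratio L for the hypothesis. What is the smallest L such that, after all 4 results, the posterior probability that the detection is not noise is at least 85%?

2

Prior odds = 0.3/0.7 = 3/7.
Target odds = 0.85/0.15 = 17/3.
Need L⁴ ≥ 17/3 ÷ (3/7) = 119/9.
1⁴ = 1 < 119/9 ≤ 16 = 2⁴, so L = 2.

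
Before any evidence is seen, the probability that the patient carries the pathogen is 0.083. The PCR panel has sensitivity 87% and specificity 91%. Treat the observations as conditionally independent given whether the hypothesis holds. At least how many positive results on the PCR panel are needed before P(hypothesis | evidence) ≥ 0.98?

Prior odds = 0.083/0.917 = 83/917.
False-positive rate = 1 − 0.91 = 0.09; likelihood ratio of a positive = 0.87/0.09 = 29/3.
Target posterior odds = 0.98/0.02 = 49.
Require (29/3)ⁿ ≥ 49 ÷ (83/917) = 44933/83.
(29/3)² = 841/9 falls short of 44933/83 but (29/3)³ = 24389/27 reaches it, so n = 3.

3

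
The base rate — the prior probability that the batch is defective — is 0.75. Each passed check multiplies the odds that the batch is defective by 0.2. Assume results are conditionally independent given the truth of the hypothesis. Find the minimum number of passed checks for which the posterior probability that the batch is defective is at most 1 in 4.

2

Prior odds = 0.75/0.25 = 3.
Likelihood ratio per passed check = 0.2.
Target posterior odds = 0.25/0.75 = 1/3.
Need 3 × 0.2ⁿ ≤ 1/3, i.e. 0.2ⁿ ≤ 1/9.
0.2¹ = 0.2 is still above 1/9 but 0.2² = 0.04 is at or below it, so n = 2.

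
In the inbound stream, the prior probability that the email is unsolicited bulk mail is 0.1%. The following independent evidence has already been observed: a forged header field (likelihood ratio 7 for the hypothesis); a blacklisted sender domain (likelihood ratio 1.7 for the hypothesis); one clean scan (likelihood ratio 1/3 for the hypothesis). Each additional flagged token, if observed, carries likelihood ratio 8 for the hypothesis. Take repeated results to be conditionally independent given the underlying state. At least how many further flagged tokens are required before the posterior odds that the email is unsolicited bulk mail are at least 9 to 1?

4

Prior odds = 0.001/0.999 = 1/999.
Combined Bayes factor of the evidence already in hand = 7 × 1.7 × (1/3) = 119/30.
Odds after that evidence = (1/999) × 119/30 = 119/29970.
Target odds = 9.
Need 8ⁿ ≥ 9 ÷ (119/29970) = 269730/119.
8³ = 512 falls short of 269730/119 but 8⁴ = 4096 reaches it, so n = 4.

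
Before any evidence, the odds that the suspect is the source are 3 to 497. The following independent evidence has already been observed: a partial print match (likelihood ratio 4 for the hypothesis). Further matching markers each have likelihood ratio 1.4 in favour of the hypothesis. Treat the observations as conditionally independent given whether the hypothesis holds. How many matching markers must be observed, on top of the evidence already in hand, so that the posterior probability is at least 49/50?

Prior odds = 3/497.
Bayes factor of the evidence already in hand = 4.
Odds after that evidence = (3/497) × 4 = 12/497.
Target odds = 0.98/0.02 = 49.
Need 1.4ⁿ ≥ 49 ÷ (12/497) = 24353/12.
1.4²² ≈1639.9 falls short of 24353/12 but 1.4²³ ≈2295.86 reaches it, so n = 23.

23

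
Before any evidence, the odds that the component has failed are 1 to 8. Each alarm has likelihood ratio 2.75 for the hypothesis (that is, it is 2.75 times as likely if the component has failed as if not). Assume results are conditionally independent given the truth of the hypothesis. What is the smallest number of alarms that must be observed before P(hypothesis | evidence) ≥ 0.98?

Prior odds = 0.125.
Likelihood ratio per alarm = 2.75.
Target posterior odds = 0.98/0.02 = 49.
Require 2.75ⁿ ≥ 49 ÷ 0.125 = 392.
2.75⁵ = 161051/1024 falls short of 392 but 2.75⁶ = 1771561/4096 reaches it, so n = 6.

6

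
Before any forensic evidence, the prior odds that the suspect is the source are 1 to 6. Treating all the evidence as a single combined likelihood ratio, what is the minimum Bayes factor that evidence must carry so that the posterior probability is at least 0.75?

18

Prior odds = 1/6.
Target odds = 0.75/0.25 = 3.
Required Bayes factor = 3 ÷ (1/6) = 18.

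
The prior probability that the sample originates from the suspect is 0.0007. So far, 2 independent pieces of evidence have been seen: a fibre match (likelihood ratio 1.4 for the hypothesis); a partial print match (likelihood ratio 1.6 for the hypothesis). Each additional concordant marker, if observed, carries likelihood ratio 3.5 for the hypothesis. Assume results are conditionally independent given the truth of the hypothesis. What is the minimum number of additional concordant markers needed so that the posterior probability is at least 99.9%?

11

Prior odds = 0.0007/0.9993 = 7/9993.
Combined Bayes factor of the evidence already in hand = 1.4 × 1.6 = 2.24.
Odds after that evidence = (7/9993) × 2.24 = 392/249825.
Target odds = 0.999/0.001 = 999.
Need 3.5ⁿ ≥ 999 ÷ (392/249825) = 249575175/392.
3.5¹⁰ = 282475249/1024 falls short of 249575175/392 but 3.5¹¹ ≈965492 reaches it, so n = 11.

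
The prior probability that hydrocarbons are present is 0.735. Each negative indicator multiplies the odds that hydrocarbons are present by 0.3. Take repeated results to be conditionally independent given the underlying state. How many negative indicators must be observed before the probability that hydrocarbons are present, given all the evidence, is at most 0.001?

Prior odds: 0.735 ÷ 0.265 = 147/53.
Likelihood ratio per negative indicator = 0.3.
Target posterior odds = 0.001/0.999 = 1/999.
Need (147/53) × 0.3ⁿ ≤ 1/999, i.e. 0.3ⁿ ≤ 53/146853.
0.3⁶ = 729/1000000 is still above 53/146853 but 0.3⁷ = 2187/10000000 is at or below it, so n = 7.

7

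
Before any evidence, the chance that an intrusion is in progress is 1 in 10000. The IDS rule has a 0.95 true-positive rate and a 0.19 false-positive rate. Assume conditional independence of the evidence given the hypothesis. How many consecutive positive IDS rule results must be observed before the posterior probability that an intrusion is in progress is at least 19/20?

8

Prior odds = 0.0001/0.9999 = 1/9999.
Likelihood ratio of a positive result = 0.95/0.19 = 5.
Target posterior odds = 0.95/0.05 = 19.
Need (1/9999) × 5ⁿ ≥ 19, i.e. 5ⁿ ≥ 189981.
5⁷ = 78125 falls short of 189981 but 5⁸ = 390625 reaches it, so n = 8.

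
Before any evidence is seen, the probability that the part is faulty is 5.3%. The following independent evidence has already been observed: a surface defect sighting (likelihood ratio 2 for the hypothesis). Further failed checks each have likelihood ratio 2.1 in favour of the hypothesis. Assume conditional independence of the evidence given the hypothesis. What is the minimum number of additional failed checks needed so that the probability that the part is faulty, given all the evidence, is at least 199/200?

11

Prior odds = 0.053/0.947 = 53/947.
Bayes factor of the evidence already in hand = 2.
Odds after that evidence = (53/947) × 2 = 106/947.
Target odds = 0.995/0.005 = 199.
Need 2.1ⁿ ≥ 199 ÷ (106/947) = 188453/106.
2.1¹⁰ ≈1667.99 falls short of 188453/106 but 2.1¹¹ ≈3502.78 reaches it, so n = 11.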